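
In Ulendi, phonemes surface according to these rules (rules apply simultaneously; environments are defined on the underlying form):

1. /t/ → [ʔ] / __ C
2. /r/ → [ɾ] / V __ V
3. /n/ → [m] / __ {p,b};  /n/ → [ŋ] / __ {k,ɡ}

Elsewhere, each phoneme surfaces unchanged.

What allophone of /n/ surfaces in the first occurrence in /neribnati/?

[n]

/n/ — word-initial; rule 3 does not apply here → [n].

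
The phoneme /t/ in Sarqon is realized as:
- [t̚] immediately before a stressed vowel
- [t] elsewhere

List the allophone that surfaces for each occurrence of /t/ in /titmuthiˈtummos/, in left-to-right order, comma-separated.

[t], [t], [t], [t̚]

Occurrence 1 (position 1): no conditioning environment matches → elsewhere allophone [t].
Occurrence 2 (position 3): no conditioning environment matches → elsewhere allophone [t].
Occurrence 3 (position 6): no conditioning environment matches → elsewhere allophone [t].
Occurrence 4 (position 9): immediately before a stressed vowel → [t̚].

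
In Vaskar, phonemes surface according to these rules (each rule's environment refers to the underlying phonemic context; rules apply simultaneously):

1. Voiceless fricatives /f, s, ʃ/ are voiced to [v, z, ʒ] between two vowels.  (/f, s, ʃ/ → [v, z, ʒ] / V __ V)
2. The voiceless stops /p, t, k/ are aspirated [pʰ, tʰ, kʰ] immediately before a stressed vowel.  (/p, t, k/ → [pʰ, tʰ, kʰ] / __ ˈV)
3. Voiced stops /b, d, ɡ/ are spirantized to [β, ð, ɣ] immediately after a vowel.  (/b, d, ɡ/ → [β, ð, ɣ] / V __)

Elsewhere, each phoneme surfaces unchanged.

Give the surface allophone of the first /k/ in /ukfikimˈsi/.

[k]

/k/ (between /u/ and /f/) fails the environment for rule 2, so it stays [k].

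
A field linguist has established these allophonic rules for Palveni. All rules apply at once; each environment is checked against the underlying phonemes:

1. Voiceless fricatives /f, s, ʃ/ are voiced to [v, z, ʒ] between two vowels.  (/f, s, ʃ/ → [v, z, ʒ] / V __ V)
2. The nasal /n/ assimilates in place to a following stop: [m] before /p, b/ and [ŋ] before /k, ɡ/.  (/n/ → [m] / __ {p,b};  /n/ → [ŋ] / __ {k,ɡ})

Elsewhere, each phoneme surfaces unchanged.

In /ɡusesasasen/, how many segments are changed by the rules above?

4

Segments that undergo a rule: /s/ → [z] (rule 1); /s/ → [z] (rule 1); /s/ → [z] (rule 1); /s/ → [z] (rule 1).
All other segments surface unchanged.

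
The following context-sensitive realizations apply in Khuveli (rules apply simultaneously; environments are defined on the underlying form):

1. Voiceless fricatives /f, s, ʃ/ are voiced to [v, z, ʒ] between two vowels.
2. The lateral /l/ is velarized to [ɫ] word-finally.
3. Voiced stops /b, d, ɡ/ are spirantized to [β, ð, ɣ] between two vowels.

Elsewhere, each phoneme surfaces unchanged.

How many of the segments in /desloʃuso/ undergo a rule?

Segments that undergo a rule: /ʃ/ → [ʒ] (rule 1); /s/ → [z] (rule 1).
All other segments surface unchanged.

2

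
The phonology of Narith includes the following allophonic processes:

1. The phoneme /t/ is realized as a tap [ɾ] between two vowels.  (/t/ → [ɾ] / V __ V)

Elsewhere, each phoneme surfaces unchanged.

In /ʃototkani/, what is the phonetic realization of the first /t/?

/t/ — between /o/ and /o/, between two vowels — surfaces as [ɾ] (rule 1).

[ɾ]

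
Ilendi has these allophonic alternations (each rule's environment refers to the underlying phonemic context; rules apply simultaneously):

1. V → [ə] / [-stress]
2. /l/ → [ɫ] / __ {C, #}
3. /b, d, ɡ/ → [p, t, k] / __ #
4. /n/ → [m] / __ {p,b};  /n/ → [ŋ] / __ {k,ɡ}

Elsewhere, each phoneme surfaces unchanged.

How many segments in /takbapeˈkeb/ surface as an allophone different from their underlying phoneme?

4

Segments that undergo a rule: /a/ → [ə] (rule 1); /a/ → [ə] (rule 1); /e/ → [ə] (rule 1); /b/ → [p] (rule 3).
All other segments surface unchanged.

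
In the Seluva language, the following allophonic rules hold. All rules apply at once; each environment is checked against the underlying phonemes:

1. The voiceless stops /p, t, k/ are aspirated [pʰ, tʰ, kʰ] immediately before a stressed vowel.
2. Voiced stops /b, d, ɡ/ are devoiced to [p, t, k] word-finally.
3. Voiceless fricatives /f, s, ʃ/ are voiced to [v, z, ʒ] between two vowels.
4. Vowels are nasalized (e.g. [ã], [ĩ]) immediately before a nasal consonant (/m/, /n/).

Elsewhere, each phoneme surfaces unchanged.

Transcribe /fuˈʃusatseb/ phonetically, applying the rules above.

[fuˈʒuzatsep]

/f/ — word-initial; rule 3 does not apply here → [f].
/u/ (between /f/ and /ʃ/) is in the target of rule 4 but the environment (before a nasal consonant) is not met → [u].
Rule 3 applies to /ʃ/ (between /u/ and /u/: between two vowels) → [ʒ].
/u/ (between /ʃ/ and /s/) is in the target of rule 4 but the environment (before a nasal consonant) is not met → [u].
/s/ meets the environment for rule 3 (between two vowels) → [z].
/a/ — between /s/ and /t/; rule 4 does not apply here → [a].
/t/ (between /a/ and /s/): rule 1 targets it, but not immediately before a stressed vowel → unchanged [t].
/s/ (between /t/ and /e/): rule 3 targets it, but not between two vowels → unchanged [s].
/e/ (between /s/ and /b/): rule 4 targets it, but not before a nasal consonant → unchanged [e].
/b/ meets the environment for rule 2 (word-finally) → [p].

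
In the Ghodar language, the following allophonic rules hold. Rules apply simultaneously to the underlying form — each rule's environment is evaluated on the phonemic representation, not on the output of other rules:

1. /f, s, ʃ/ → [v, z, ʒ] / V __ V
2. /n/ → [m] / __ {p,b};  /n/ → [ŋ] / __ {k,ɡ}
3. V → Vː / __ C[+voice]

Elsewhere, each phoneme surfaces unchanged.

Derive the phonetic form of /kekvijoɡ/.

[kekviːjoːɡ]

/e/ (between /k/ and /k/) is in the target of rule 3 but the environment (before a voiced consonant) is not met → [e].
Rule 3 applies to /i/ (between /v/ and /j/: before a voiced consonant) → [iː].
Rule 3 applies to /o/ (between /j/ and /ɡ/: before a voiced consonant) → [oː].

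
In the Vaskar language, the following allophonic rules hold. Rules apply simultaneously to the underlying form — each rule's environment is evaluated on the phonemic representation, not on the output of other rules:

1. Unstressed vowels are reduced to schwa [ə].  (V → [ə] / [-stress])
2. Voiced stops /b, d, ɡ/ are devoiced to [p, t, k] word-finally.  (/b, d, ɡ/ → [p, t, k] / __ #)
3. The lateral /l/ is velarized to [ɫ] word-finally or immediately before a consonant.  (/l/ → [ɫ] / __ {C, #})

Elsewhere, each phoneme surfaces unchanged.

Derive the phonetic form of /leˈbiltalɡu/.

/l/ (word-initial): rule 3 targets it, but not word-finally or immediately before a consonant → unchanged [l].
/e/ (between /l/ and /b/): in an unstressed syllable, so rule 1 applies → [ə].
/b/ (between /e/ and /i/) is in the target of rule 2 but the environment (word-finally) is not met → [b].
/i/ — between /b/ and /l/; rule 1 does not apply here → [i].
/l/ (between /i/ and /t/) occurs word-finally or immediately before a consonant → [ɫ] by rule 3.
/t/ stays [t].
/a/ (between /t/ and /l/) occurs in an unstressed syllable → [ə] by rule 1.
/l/ (between /a/ and /ɡ/): word-finally or immediately before a consonant, so rule 3 applies → [ɫ].
/ɡ/ (between /l/ and /u/) fails the environment for rule 2, so it stays [ɡ].
/u/ meets the environment for rule 1 (in an unstressed syllable) → [ə].

[ləˈbiɫtəɫɡə]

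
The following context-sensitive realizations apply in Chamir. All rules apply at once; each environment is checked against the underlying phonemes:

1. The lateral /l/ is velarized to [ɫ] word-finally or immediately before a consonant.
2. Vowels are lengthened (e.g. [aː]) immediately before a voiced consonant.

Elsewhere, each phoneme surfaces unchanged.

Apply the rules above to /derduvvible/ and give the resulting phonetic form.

/d/ (word-initial) is unaffected → [d].
/e/ (between /d/ and /r/) occurs before a voiced consonant → [eː] by rule 2.
/r/ — not in any rule's target class → [r].
/d/ (between /r/ and /u/): no rule targets it → [d].
Rule 2 applies to /u/ (between /d/ and /v/: before a voiced consonant) → [uː].
/v/ (between /u/ and /v/) is unaffected → [v].
/v/ — not in any rule's target class → [v].
/i/ (between /v/ and /b/): before a voiced consonant, so rule 2 applies → [iː].
/b/ (between /i/ and /l/) is unaffected → [b].
/l/ (between /b/ and /e/) fails the environment for rule 1, so it stays [l].
/e/ (word-final) fails the environment for rule 2, so it stays [e].

[deːrduːvviːble]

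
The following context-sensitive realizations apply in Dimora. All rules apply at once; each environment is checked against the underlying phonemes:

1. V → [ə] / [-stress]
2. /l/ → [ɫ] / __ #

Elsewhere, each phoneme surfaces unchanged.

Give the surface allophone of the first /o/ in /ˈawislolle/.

[ə]

/o/ (between /l/ and /l/): in an unstressed syllable, so rule 1 applies → [ə].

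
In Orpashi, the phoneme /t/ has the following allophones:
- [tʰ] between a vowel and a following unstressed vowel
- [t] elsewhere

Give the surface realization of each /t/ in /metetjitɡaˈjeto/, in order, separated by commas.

Occurrence 1 (position 3): between a vowel and a following unstressed vowel → [tʰ].
Occurrence 2 (position 5): no conditioning environment matches → elsewhere allophone [t].
Occurrence 3 (position 8): no conditioning environment matches → elsewhere allophone [t].
Occurrence 4 (position 13): between a vowel and a following unstressed vowel → [tʰ].

[tʰ], [t], [t], [tʰ]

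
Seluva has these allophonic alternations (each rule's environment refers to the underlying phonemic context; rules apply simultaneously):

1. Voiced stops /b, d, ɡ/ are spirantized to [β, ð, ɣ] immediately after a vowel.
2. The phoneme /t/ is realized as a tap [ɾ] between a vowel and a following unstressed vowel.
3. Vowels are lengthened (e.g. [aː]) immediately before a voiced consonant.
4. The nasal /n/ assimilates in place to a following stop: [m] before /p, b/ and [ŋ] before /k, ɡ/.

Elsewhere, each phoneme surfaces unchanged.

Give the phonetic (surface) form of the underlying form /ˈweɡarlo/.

/w/ — not in any rule's target class → [w].
/e/ meets the environment for rule 3 (before a voiced consonant) → [eː].
Rule 1 applies to /ɡ/ (between /e/ and /a/: immediately after a vowel) → [ɣ].
/a/ — between /ɡ/ and /r/, before a voiced consonant — surfaces as [aː] (rule 3).
/r/ — not in any rule's target class → [r].
/l/ (between /r/ and /o/) is unaffected → [l].
/o/ (word-final) is in the target of rule 3 but the environment (before a voiced consonant) is not met → [o].

[ˈweːɣaːrlo]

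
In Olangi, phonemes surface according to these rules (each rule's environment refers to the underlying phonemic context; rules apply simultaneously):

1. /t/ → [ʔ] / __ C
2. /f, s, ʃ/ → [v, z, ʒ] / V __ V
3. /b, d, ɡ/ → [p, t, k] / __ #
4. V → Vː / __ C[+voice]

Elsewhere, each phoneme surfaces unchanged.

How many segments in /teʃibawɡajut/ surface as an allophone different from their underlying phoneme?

4

Segments that undergo a rule: /ʃ/ → [ʒ] (rule 2); /i/ → [iː] (rule 4); /a/ → [aː] (rule 4); /a/ → [aː] (rule 4).
All other segments surface unchanged.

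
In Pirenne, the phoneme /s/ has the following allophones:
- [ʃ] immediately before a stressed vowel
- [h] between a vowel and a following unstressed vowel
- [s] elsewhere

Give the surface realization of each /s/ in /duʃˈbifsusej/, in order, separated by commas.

Occurrence 1 (position 7): no conditioning environment matches → elsewhere allophone [s].
Occurrence 2 (position 9): between a vowel and a following unstressed vowel → [h].

[s], [h]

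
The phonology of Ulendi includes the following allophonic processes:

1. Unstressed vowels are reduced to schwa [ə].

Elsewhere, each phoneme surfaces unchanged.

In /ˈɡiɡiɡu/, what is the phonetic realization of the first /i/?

[i]

/i/ (between /ɡ/ and /ɡ/) is in the target of rule 1 but the environment (in an unstressed syllable) is not met → [i].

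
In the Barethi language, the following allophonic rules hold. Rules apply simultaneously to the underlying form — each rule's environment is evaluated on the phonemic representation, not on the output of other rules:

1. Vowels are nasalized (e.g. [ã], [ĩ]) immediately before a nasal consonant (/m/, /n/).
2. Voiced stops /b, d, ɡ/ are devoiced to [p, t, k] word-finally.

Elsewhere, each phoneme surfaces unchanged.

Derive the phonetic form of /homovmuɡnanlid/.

[hõmovmuɡnãnlit]

/h/ (word-initial): no rule targets it → [h].
Rule 1 applies to /o/ (between /h/ and /m/: before a nasal consonant) → [õ].
/m/ (between /o/ and /o/): no rule targets it → [m].
/o/ — between /m/ and /v/; rule 1 does not apply here → [o].
/v/ (between /o/ and /m/) is unaffected → [v].
/m/ (between /v/ and /u/) is unaffected → [m].
/u/ — between /m/ and /ɡ/; rule 1 does not apply here → [u].
/ɡ/ — between /u/ and /n/; rule 2 does not apply here → [ɡ].
/n/ — not in any rule's target class → [n].
/a/ (between /n/ and /n/) occurs before a nasal consonant → [ã] by rule 1.
/n/ (between /a/ and /l/) is unaffected → [n].
/l/ (between /n/ and /i/): no rule targets it → [l].
/i/ (between /l/ and /d/) fails the environment for rule 1, so it stays [i].
/d/ meets the environment for rule 2 (word-finally) → [t].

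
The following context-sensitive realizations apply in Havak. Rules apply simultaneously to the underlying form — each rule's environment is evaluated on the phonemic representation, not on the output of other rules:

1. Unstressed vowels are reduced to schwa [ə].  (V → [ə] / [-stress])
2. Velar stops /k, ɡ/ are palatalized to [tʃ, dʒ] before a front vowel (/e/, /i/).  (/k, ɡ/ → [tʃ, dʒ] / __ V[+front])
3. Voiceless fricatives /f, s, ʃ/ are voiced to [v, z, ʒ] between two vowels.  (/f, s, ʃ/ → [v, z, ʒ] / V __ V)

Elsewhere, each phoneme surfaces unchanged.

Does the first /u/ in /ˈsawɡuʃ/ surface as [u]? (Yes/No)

/u/ meets the environment for rule 1 (in an unstressed syllable) → [ə].
The actual realization is [ə], not [u].

No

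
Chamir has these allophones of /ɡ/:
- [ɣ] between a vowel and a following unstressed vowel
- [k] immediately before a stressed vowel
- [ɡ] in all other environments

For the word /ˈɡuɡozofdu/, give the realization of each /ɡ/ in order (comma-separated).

Occurrence 1 (position 1): immediately before a stressed vowel → [k].
Occurrence 2 (position 3): between a vowel and a following unstressed vowel → [ɣ].

[k], [ɣ]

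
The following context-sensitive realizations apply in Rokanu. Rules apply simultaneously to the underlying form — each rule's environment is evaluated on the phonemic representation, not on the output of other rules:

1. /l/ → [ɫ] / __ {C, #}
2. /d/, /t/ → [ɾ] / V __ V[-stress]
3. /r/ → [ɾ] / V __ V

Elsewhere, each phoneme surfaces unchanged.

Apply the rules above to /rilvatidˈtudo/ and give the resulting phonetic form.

/r/ (word-initial): rule 3 targets it, but not between two vowels → unchanged [r].
/i/ (between /r/ and /l/): no rule targets it → [i].
/l/ (between /i/ and /v/): word-finally or immediately before a consonant, so rule 1 applies → [ɫ].
/v/ (between /l/ and /a/): no rule targets it → [v].
/a/ (between /v/ and /t/): no rule targets it → [a].
/t/ (between /a/ and /i/) occurs between a vowel and a following unstressed vowel → [ɾ] by rule 2.
/i/ — not in any rule's target class → [i].
/d/ (between /i/ and /t/): rule 2 targets it, but not between a vowel and a following unstressed vowel → unchanged [d].
/t/ — between /d/ and /u/; rule 2 does not apply here → [t].
/u/ (between /t/ and /d/) is unaffected → [u].
/d/ meets the environment for rule 2 (between a vowel and a following unstressed vowel) → [ɾ].
/o/ — not in any rule's target class → [o].

[riɫvaɾidˈtuɾo]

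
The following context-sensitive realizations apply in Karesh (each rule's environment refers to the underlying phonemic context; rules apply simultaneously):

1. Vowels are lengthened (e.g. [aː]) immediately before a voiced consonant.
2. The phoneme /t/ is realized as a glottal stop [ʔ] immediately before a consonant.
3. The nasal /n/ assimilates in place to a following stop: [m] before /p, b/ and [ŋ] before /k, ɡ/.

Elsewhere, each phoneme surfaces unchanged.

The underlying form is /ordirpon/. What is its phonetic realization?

[oːrdiːrpoːn]

/o/ meets the environment for rule 1 (before a voiced consonant) → [oː].
/r/ — not in any rule's target class → [r].
/d/ — not in any rule's target class → [d].
/i/ meets the environment for rule 1 (before a voiced consonant) → [iː].
/r/ (between /i/ and /p/): no rule targets it → [r].
/p/ — not in any rule's target class → [p].
/o/ — between /p/ and /n/, before a voiced consonant — surfaces as [oː] (rule 1).
/n/ (word-final) fails the environment for rule 3, so it stays [n].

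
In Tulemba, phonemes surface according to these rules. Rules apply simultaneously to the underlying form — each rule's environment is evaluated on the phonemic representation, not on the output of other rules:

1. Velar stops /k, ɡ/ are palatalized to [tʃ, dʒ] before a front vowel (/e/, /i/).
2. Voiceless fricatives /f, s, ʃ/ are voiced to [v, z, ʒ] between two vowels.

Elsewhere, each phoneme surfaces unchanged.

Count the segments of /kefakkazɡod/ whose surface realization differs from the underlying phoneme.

Segments that undergo a rule: /k/ → [tʃ] (rule 1); /f/ → [v] (rule 2).
All other segments surface unchanged.

2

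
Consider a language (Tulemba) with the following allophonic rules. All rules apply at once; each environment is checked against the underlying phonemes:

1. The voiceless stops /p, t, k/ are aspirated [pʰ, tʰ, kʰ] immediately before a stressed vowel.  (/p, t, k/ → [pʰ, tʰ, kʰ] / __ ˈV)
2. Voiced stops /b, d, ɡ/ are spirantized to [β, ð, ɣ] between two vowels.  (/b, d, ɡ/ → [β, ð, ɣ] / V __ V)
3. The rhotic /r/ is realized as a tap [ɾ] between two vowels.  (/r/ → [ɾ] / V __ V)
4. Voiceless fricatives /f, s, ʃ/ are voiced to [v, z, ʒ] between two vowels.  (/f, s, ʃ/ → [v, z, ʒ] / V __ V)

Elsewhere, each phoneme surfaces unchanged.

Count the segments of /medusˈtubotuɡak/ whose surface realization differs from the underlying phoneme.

Segments that undergo a rule: /d/ → [ð] (rule 2); /t/ → [tʰ] (rule 1); /b/ → [β] (rule 2); /ɡ/ → [ɣ] (rule 2).
All other segments surface unchanged.

4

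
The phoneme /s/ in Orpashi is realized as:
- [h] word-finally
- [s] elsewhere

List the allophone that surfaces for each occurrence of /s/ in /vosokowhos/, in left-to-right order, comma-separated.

Occurrence 1 (position 3): no conditioning environment matches → elsewhere allophone [s].
Occurrence 2 (position 10): word-finally → [h].

[s], [h]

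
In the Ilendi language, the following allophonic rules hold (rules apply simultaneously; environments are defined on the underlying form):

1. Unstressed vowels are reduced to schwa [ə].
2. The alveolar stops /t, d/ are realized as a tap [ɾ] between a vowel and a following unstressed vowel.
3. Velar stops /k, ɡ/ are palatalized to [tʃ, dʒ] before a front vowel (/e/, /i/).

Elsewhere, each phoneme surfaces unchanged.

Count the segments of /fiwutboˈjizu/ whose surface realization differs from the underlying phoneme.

Segments that undergo a rule: /i/ → [ə] (rule 1); /u/ → [ə] (rule 1); /o/ → [ə] (rule 1); /u/ → [ə] (rule 1).
All other segments surface unchanged.

4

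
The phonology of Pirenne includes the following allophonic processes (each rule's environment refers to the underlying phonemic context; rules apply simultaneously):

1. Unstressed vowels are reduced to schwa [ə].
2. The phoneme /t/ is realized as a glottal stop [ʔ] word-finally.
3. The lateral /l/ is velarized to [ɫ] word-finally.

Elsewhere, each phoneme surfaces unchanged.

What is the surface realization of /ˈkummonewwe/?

[ˈkummənəwwə]

/k/ stays [k].
/u/ (between /k/ and /m/) fails the environment for rule 1, so it stays [u].
/m/ (between /u/ and /m/): no rule targets it → [m].
/m/ — not in any rule's target class → [m].
/o/ (between /m/ and /n/) occurs in an unstressed syllable → [ə] by rule 1.
/n/ (between /o/ and /e/): no rule targets it → [n].
/e/ — between /n/ and /w/, in an unstressed syllable — surfaces as [ə] (rule 1).
/w/ stays [w].
/w/ — not in any rule's target class → [w].
/e/ (word-final) occurs in an unstressed syllable → [ə] by rule 1.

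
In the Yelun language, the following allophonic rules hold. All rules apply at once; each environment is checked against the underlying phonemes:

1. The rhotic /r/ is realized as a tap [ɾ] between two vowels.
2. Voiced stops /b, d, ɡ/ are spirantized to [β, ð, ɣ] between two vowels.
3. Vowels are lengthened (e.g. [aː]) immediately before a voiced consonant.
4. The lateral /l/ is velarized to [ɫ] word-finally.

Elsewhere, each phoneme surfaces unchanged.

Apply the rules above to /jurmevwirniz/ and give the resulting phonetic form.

/j/ stays [j].
/u/ (between /j/ and /r/) occurs before a voiced consonant → [uː] by rule 3.
/r/ — between /u/ and /m/; rule 1 does not apply here → [r].
/m/ stays [m].
/e/ meets the environment for rule 3 (before a voiced consonant) → [eː].
/v/ (between /e/ and /w/): no rule targets it → [v].
/w/ (between /v/ and /i/) is unaffected → [w].
/i/ (between /w/ and /r/) occurs before a voiced consonant → [iː] by rule 3.
/r/ — between /i/ and /n/; rule 1 does not apply here → [r].
/n/ (between /r/ and /i/) is unaffected → [n].
/i/ (between /n/ and /z/) occurs before a voiced consonant → [iː] by rule 3.
/z/ (word-final): no rule targets it → [z].

[juːrmeːvwiːrniːz]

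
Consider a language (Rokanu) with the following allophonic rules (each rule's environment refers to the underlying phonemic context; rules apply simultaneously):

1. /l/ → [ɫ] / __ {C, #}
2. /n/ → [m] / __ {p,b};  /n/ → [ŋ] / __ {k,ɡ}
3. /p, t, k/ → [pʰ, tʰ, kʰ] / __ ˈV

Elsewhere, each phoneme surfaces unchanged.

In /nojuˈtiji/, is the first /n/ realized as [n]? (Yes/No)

/n/ (word-initial) is in the target of rule 2 but the environment (before a labial or velar stop) is not met → [n].
The actual realization is [n], which matches [n].

Yes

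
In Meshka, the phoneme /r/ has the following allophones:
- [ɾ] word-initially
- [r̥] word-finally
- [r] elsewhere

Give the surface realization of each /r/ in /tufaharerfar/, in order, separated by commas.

Occurrence 1 (position 7): no conditioning environment matches → elsewhere allophone [r].
Occurrence 2 (position 9): no conditioning environment matches → elsewhere allophone [r].
Occurrence 3 (position 12): word-finally → [r̥].

[r], [r], [r̥]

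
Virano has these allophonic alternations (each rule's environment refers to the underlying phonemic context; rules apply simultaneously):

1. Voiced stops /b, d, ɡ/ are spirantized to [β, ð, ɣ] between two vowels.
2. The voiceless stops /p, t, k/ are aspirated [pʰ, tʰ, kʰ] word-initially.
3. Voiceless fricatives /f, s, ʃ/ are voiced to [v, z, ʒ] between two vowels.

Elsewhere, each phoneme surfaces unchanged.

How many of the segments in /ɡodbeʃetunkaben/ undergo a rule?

Segments that undergo a rule: /ʃ/ → [ʒ] (rule 3); /b/ → [β] (rule 1).
All other segments surface unchanged.

2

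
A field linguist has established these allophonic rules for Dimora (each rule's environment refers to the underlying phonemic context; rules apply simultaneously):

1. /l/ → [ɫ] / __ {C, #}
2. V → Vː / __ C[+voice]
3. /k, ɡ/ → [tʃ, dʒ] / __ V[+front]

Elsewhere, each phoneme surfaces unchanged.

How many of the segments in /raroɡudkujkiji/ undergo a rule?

Segments that undergo a rule: /a/ → [aː] (rule 2); /o/ → [oː] (rule 2); /u/ → [uː] (rule 2); /u/ → [uː] (rule 2); /k/ → [tʃ] (rule 3); /i/ → [iː] (rule 2).
All other segments surface unchanged.

6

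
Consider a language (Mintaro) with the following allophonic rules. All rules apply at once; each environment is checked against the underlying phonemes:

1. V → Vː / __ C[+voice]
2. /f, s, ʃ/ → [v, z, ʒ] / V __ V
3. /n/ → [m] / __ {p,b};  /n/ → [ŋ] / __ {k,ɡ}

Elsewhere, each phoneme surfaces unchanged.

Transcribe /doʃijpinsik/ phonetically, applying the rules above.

/d/ — not in any rule's target class → [d].
/o/ (between /d/ and /ʃ/) is in the target of rule 1 but the environment (before a voiced consonant) is not met → [o].
/ʃ/ meets the environment for rule 2 (between two vowels) → [ʒ].
/i/ meets the environment for rule 1 (before a voiced consonant) → [iː].
/j/ (between /i/ and /p/): no rule targets it → [j].
/p/ — not in any rule's target class → [p].
/i/ meets the environment for rule 1 (before a voiced consonant) → [iː].
/n/ (between /i/ and /s/): rule 3 targets it, but not before a labial or velar stop → unchanged [n].
/s/ (between /n/ and /i/) is in the target of rule 2 but the environment (between two vowels) is not met → [s].
/i/ — between /s/ and /k/; rule 1 does not apply here → [i].
/k/ — not in any rule's target class → [k].

[doʒiːjpiːnsik]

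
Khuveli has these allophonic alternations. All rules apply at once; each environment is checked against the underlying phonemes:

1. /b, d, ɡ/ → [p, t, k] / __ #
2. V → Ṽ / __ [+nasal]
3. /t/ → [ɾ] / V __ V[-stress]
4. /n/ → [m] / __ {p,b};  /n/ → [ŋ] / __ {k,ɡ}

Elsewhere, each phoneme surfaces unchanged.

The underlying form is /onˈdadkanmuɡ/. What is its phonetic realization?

Rule 2 applies to /o/ (word-initial: before a nasal consonant) → [õ].
/n/ — between /o/ and /d/; rule 4 does not apply here → [n].
/d/ (between /n/ and /a/): rule 1 targets it, but not word-finally → unchanged [d].
/a/ (between /d/ and /d/) fails the environment for rule 2, so it stays [a].
/d/ (between /a/ and /k/) is in the target of rule 1 but the environment (word-finally) is not met → [d].
/k/ stays [k].
Rule 2 applies to /a/ (between /k/ and /n/: before a nasal consonant) → [ã].
/n/ (between /a/ and /m/) is in the target of rule 4 but the environment (before a labial or velar stop) is not met → [n].
/m/ (between /n/ and /u/): no rule targets it → [m].
/u/ (between /m/ and /ɡ/): rule 2 targets it, but not before a nasal consonant → unchanged [u].
Rule 1 applies to /ɡ/ (word-final: word-finally) → [k].

[õnˈdadkãnmuk]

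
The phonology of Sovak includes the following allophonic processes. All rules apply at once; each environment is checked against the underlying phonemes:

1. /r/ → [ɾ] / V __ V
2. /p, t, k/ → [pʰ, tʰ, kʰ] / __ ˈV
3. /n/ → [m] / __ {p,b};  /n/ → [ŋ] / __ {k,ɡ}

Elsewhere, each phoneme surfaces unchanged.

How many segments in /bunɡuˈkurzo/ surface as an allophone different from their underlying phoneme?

2

Segments that undergo a rule: /n/ → [ŋ] (rule 3); /k/ → [kʰ] (rule 2).
All other segments surface unchanged.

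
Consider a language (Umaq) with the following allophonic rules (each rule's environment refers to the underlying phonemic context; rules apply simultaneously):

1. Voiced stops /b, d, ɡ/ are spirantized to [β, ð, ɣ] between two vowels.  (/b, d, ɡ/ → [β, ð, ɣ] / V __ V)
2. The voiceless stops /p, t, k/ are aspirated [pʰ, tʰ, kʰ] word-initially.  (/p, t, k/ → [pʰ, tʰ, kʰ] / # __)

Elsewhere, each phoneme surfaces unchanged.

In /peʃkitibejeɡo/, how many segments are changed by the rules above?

Segments that undergo a rule: /p/ → [pʰ] (rule 2); /b/ → [β] (rule 1); /ɡ/ → [ɣ] (rule 1).
All other segments surface unchanged.

3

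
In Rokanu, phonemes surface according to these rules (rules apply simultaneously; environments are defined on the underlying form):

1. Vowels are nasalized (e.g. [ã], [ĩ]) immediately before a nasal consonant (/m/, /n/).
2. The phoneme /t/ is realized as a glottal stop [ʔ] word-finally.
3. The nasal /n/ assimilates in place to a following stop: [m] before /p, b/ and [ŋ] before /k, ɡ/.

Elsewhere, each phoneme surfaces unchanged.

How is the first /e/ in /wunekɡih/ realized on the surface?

[e]

/e/ (between /n/ and /k/): rule 1 targets it, but not before a nasal consonant → unchanged [e].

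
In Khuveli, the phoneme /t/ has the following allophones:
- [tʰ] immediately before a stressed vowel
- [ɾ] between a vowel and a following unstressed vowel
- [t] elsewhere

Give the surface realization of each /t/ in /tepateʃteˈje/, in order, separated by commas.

Occurrence 1 (position 1): no conditioning environment matches → elsewhere allophone [t].
Occurrence 2 (position 5): between a vowel and an unstressed vowel → [ɾ].
Occurrence 3 (position 8): no conditioning environment matches → elsewhere allophone [t].

[t], [ɾ], [t]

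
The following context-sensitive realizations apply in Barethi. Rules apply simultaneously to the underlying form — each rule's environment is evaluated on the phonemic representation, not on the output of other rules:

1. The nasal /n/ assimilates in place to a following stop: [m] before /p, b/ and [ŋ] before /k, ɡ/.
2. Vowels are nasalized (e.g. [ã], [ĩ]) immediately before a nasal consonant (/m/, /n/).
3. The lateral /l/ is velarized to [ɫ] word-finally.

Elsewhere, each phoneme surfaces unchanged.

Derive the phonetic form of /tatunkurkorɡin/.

[tatũŋkurkorɡĩn]

/t/ (word-initial) is unaffected → [t].
/a/ — between /t/ and /t/; rule 2 does not apply here → [a].
/t/ stays [t].
/u/ — between /t/ and /n/, before a nasal consonant — surfaces as [ũ] (rule 2).
/n/ (between /u/ and /k/): before a labial or velar stop, so rule 1 applies → [ŋ].
/k/ (between /n/ and /u/): no rule targets it → [k].
/u/ — between /k/ and /r/; rule 2 does not apply here → [u].
/r/ — not in any rule's target class → [r].
/k/ (between /r/ and /o/): no rule targets it → [k].
/o/ (between /k/ and /r/) is in the target of rule 2 but the environment (before a nasal consonant) is not met → [o].
/r/ — not in any rule's target class → [r].
/ɡ/ (between /r/ and /i/) is unaffected → [ɡ].
/i/ (between /ɡ/ and /n/): before a nasal consonant, so rule 2 applies → [ĩ].
/n/ — word-final; rule 1 does not apply here → [n].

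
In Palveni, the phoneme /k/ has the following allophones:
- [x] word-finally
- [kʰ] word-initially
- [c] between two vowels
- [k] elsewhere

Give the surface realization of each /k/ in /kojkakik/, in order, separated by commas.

[kʰ], [k], [c], [x]

Occurrence 1 (position 1): word-initially → [kʰ].
Occurrence 2 (position 4): no conditioning environment matches → elsewhere allophone [k].
Occurrence 3 (position 6): between two vowels → [c].
Occurrence 4 (position 8): word-finally → [x].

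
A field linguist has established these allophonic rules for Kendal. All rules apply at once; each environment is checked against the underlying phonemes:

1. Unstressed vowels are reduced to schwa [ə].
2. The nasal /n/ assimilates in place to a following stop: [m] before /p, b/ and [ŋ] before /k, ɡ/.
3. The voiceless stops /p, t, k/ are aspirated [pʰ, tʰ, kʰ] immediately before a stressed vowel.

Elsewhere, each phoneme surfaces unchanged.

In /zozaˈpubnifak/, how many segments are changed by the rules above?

Segments that undergo a rule: /o/ → [ə] (rule 1); /a/ → [ə] (rule 1); /p/ → [pʰ] (rule 3); /i/ → [ə] (rule 1); /a/ → [ə] (rule 1).
All other segments surface unchanged.

5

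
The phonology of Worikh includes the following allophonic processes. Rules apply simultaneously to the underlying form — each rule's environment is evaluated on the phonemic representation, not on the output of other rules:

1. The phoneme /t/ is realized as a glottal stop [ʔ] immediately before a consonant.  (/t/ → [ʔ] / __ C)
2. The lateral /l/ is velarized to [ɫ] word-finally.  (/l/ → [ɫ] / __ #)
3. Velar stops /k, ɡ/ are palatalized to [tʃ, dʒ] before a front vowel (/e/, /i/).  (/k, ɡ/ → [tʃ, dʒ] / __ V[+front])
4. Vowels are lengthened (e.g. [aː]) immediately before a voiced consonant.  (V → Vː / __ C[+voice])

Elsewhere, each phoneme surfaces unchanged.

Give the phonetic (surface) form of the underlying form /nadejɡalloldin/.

[naːdeːjɡaːlloːldiːn]

/n/ (word-initial) is unaffected → [n].
/a/ meets the environment for rule 4 (before a voiced consonant) → [aː].
/d/ stays [d].
Rule 4 applies to /e/ (between /d/ and /j/: before a voiced consonant) → [eː].
/j/ (between /e/ and /ɡ/) is unaffected → [j].
/ɡ/ — between /j/ and /a/; rule 3 does not apply here → [ɡ].
/a/ (between /ɡ/ and /l/) occurs before a voiced consonant → [aː] by rule 4.
/l/ (between /a/ and /l/): rule 2 targets it, but not word-finally → unchanged [l].
/l/ (between /l/ and /o/): rule 2 targets it, but not word-finally → unchanged [l].
/o/ (between /l/ and /l/): before a voiced consonant, so rule 4 applies → [oː].
/l/ — between /o/ and /d/; rule 2 does not apply here → [l].
/d/ (between /l/ and /i/) is unaffected → [d].
Rule 4 applies to /i/ (between /d/ and /n/: before a voiced consonant) → [iː].
/n/ — not in any rule's target class → [n].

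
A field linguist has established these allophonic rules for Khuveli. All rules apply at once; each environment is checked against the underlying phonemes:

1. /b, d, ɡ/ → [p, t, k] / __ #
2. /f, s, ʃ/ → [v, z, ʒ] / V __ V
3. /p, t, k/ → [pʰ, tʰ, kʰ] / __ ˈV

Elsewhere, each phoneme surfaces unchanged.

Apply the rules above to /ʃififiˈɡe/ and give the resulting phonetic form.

/ʃ/ (word-initial): rule 2 targets it, but not between two vowels → unchanged [ʃ].
/i/ — not in any rule's target class → [i].
/f/ meets the environment for rule 2 (between two vowels) → [v].
/i/ (between /f/ and /f/): no rule targets it → [i].
/f/ — between /i/ and /i/, between two vowels — surfaces as [v] (rule 2).
/i/ (between /f/ and /ɡ/) is unaffected → [i].
/ɡ/ (between /i/ and /e/) is in the target of rule 1 but the environment (word-finally) is not met → [ɡ].
/e/ — not in any rule's target class → [e].

[ʃiviviˈɡe]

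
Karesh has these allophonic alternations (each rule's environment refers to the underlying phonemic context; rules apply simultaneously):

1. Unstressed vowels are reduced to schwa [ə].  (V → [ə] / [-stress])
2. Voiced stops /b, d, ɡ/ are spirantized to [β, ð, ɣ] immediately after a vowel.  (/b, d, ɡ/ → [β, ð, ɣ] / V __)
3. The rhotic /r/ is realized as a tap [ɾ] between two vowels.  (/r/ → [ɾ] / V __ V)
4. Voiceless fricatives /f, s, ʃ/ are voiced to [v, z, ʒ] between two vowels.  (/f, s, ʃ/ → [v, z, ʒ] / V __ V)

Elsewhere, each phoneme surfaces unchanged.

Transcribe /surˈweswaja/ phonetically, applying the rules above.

/s/ (word-initial) fails the environment for rule 4, so it stays [s].
/u/ meets the environment for rule 1 (in an unstressed syllable) → [ə].
/r/ (between /u/ and /w/) is in the target of rule 3 but the environment (between two vowels) is not met → [r].
/w/ (between /r/ and /e/) is unaffected → [w].
/e/ (between /w/ and /s/): rule 1 targets it, but not in an unstressed syllable → unchanged [e].
/s/ — between /e/ and /w/; rule 4 does not apply here → [s].
/w/ — not in any rule's target class → [w].
Rule 1 applies to /a/ (between /w/ and /j/: in an unstressed syllable) → [ə].
/j/ stays [j].
/a/ meets the environment for rule 1 (in an unstressed syllable) → [ə].

[sərˈweswəjə]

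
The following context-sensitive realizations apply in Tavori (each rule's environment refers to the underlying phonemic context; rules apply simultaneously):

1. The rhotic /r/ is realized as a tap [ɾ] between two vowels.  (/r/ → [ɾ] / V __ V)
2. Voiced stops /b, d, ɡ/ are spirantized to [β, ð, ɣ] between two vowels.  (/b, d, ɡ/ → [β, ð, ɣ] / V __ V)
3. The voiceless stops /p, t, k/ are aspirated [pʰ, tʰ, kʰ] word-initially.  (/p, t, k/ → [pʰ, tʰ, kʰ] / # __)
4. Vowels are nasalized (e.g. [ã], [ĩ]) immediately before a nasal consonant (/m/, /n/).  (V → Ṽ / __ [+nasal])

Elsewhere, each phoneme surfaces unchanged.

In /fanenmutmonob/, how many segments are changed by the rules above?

3

Segments that undergo a rule: /a/ → [ã] (rule 4); /e/ → [ẽ] (rule 4); /o/ → [õ] (rule 4).
All other segments surface unchanged.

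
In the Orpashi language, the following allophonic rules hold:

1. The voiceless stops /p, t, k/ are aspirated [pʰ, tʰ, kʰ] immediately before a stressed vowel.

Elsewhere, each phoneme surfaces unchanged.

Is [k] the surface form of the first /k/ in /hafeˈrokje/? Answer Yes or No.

/k/ (between /o/ and /j/): rule 1 targets it, but not immediately before a stressed vowel → unchanged [k].
The actual realization is [k], which matches [k].

Yes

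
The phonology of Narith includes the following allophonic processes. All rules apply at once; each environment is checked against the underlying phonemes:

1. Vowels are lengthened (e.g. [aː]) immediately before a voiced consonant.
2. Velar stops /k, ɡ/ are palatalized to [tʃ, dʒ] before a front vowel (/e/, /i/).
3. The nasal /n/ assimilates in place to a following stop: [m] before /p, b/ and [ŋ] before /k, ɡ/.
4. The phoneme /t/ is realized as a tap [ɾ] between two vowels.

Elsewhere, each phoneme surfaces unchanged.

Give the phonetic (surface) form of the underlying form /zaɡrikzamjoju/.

/z/ stays [z].
/a/ — between /z/ and /ɡ/, before a voiced consonant — surfaces as [aː] (rule 1).
/ɡ/ (between /a/ and /r/) fails the environment for rule 2, so it stays [ɡ].
/r/ (between /ɡ/ and /i/) is unaffected → [r].
/i/ (between /r/ and /k/) is in the target of rule 1 but the environment (before a voiced consonant) is not met → [i].
/k/ (between /i/ and /z/) fails the environment for rule 2, so it stays [k].
/z/ — not in any rule's target class → [z].
Rule 1 applies to /a/ (between /z/ and /m/: before a voiced consonant) → [aː].
/m/ stays [m].
/j/ (between /m/ and /o/) is unaffected → [j].
Rule 1 applies to /o/ (between /j/ and /j/: before a voiced consonant) → [oː].
/j/ stays [j].
/u/ — word-final; rule 1 does not apply here → [u].

[zaːɡrikzaːmjoːju]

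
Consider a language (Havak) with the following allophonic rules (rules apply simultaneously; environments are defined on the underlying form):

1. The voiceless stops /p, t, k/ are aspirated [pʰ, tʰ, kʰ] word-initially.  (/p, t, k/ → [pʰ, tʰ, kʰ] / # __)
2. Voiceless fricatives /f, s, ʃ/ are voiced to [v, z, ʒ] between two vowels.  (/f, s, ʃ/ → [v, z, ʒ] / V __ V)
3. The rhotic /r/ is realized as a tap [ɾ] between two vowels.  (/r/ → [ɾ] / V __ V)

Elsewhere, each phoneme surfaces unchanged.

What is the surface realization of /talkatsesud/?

/t/ meets the environment for rule 1 (word-initially) → [tʰ].
/a/ (between /t/ and /l/) is unaffected → [a].
/l/ (between /a/ and /k/): no rule targets it → [l].
/k/ (between /l/ and /a/) is in the target of rule 1 but the environment (word-initially) is not met → [k].
/a/ — not in any rule's target class → [a].
/t/ (between /a/ and /s/) is in the target of rule 1 but the environment (word-initially) is not met → [t].
/s/ (between /t/ and /e/): rule 2 targets it, but not between two vowels → unchanged [s].
/e/ stays [e].
/s/ (between /e/ and /u/): between two vowels, so rule 2 applies → [z].
/u/ — not in any rule's target class → [u].
/d/ (word-final) is unaffected → [d].

[tʰalkatsezud]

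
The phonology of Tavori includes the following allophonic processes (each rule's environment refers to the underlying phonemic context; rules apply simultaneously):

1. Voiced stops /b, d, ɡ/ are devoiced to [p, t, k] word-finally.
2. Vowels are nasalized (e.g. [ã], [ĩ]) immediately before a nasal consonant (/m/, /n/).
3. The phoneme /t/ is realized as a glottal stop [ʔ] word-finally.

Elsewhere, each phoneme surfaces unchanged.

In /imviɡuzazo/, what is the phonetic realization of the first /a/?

[a]

/a/ (between /z/ and /z/): rule 2 targets it, but not before a nasal consonant → unchanged [a].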